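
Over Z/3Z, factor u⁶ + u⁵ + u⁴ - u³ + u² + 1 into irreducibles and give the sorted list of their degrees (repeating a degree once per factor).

Write g(u) = u⁶ + u⁵ + u⁴ - u³ + u² + 1.
Roots in Z/3Z: g(0) = 1; g(1) = 1; g(2) = 1.
Complete factorization: g(u) = (u³ - u² + 1)^2.
Factor degrees with multiplicity: 3 + 3 = 6.

3, 3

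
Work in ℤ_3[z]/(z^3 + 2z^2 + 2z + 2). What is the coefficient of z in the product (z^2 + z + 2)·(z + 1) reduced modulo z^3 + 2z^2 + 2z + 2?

1

Multiply in ℤ_3[z]: (z^2 + z + 2)·(z + 1) = z^3 + 2z^2 + 2.
Reduce using z^3 ≡ z^2 + z + 1 (mod z^3 + 2z^2 + 2z + 2).
Reduced: z.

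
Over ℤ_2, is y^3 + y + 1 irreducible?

Yes

Write h(y) = y^3 + y + 1.
Check for roots in ℤ_2: h(0) = 1; h(1) = 1.
No roots. A degree-3 polynomial over a field with no linear factor is irreducible.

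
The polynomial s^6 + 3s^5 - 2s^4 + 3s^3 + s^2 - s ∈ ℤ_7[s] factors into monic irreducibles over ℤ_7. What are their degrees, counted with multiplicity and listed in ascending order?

Write g(s) = s^6 + 3s^5 - 2s^4 + 3s^3 + s^2 - s.
Linear factors from roots: (s), (s - 2), (s + 3).
Complete factorization: g(s) = (s)·(s + 3)·(s - 2)·(s^3 + 2s^2 + 2s - 1).
Factor degrees with multiplicity: 1 + 1 + 1 + 3 = 6.

1, 1, 1, 3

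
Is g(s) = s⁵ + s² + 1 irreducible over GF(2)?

Check for roots in GF(2): g(0) = 1; g(1) = 1.
No roots, so no linear factors.
Monic irreducibles of degree 2 over GF(2): s² + s + 1.
None of them divide g (all give nonzero remainder).
No irreducible factor of degree ≤ 2 exists, so g is irreducible over GF(2).

Yes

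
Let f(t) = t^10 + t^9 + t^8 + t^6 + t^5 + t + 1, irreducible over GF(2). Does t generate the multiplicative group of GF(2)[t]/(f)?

|GF(2^10)^×| = 2^10 − 1 = 1023. Prime factorization: 1023 = 3·11·31.
f is primitive ⇔ t has order 1023 in GF(2)[t]/(f), i.e. t^(1023/q) ≠ 1 for each prime q | 1023.
t^(341) mod f = t^6 + t^5 + t^3 + 1.
t^(93) mod f = t^9 + t^8 + t^6 + t^4 + t^3 + t^2.
t^(33) mod f = t^2 + t.
None equal 1, so t has full order 1023; f is primitive.

Yes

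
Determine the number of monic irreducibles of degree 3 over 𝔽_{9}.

240

Gauss's count: N_{9}(3) = (1/3) Σ_{d|3} μ(3/d)·9^d.
Divisors of 3: 1, 3; μ(3/d) for each: -1, 1.
Σ = − 9^1 + 9^3 = 720.
N = 720/3 = 240.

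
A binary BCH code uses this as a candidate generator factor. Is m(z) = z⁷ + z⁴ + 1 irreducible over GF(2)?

Check for roots in GF(2): m(0) = 1; m(1) = 1.
No roots, so no linear factors.
Monic irreducibles of degree 2 over GF(2): z² + z + 1.
None of them divide m (all give nonzero remainder).
Monic irreducibles of degree 3 over GF(2): z³ + z + 1, z³ + z² + 1.
None of them divide m (all give nonzero remainder).
No irreducible factor of degree ≤ 3 exists, so m is irreducible over GF(2).

Yes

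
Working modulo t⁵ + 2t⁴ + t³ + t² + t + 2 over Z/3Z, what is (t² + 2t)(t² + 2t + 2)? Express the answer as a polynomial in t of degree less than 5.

t^4 + t^3 + t

Multiply in Z/3Z[t]: (t² + 2t)·(t² + 2t + 2) = t⁴ + t³ + t.
Reduced: t⁴ + t³ + t.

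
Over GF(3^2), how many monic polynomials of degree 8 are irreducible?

5380020

The number of monic irreducibles of degree 8 over GF(9) is (1/8)·Σ_{d∣8} μ(8/d) 9^d.
Divisors of 8: 1, 2, 4, 8; μ(8/d) for each: 0, 0, -1, 1.
Σ = − 9^4 + 9^8 = 43040160.
N = 43040160/8 = 5380020.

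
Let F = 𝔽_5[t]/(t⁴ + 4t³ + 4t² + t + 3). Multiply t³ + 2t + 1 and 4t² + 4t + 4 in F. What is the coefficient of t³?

4

Multiply in 𝔽_5[t]: (t³ + 2t + 1)·(4t² + 4t + 4) = 4t⁵ + 4t⁴ + 2t³ + 2t² + 2t + 4.
Reduce using t⁴ ≡ t³ + t² + 4t + 2 (mod t⁴ + 4t³ + 4t² + t + 3).
Reduced: 4t³ + t² + 2t.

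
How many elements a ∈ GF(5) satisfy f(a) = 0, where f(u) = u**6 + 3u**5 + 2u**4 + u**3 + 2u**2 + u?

Evaluate at each of the 5 elements of GF(5):
f(0) = 0 → root; f(1) = 0 → root; f(2) = 0 → root; f(3) = 3; f(4) = 0 → root.
Roots: {0, 1, 2, 4}.

4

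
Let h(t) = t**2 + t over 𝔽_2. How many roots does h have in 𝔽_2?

2

Evaluate at each of the 2 elements of 𝔽_2:
h(0) = 0 → root; h(1) = 0 → root.
Roots: {0, 1}.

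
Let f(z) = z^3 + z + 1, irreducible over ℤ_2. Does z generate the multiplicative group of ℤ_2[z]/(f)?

|GF(2^3)^×| = 2^3 − 1 = 7. Prime factorization: 7 = 7.
f is primitive ⇔ z has order 7 in GF(2)[z]/(f), i.e. z^(7/q) ≠ 1 for each prime q | 7.
z^(1) mod f = z.
None equal 1, so z has full order 7; f is primitive.

Yes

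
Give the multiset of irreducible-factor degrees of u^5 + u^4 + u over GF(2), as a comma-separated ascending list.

1, 4

Write g(u) = u^5 + u^4 + u.
Roots in GF(2): g(0) = 0 → root; g(1) = 1.
Linear factors from roots: (u).
Complete factorization: g(u) = (u)·(u^4 + u^3 + 1).
Factor degrees with multiplicity: 1 + 4 = 5.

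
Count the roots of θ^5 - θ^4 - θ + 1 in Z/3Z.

Write g(θ) = θ^5 - θ^4 - θ + 1.
Evaluate at each of the 3 elements of Z/3Z:
g(0) = 1; g(1) = 0 → root; g(2) = 0 → root.
Roots: {1, 2}.

2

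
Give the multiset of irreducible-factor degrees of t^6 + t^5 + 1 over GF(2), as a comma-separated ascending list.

Write g(t) = t^6 + t^5 + 1.
Roots in GF(2): g(0) = 1; g(1) = 1.
Complete factorization: g(t) = (t^6 + t^5 + 1).
Factor degrees with multiplicity: 6 = 6.

6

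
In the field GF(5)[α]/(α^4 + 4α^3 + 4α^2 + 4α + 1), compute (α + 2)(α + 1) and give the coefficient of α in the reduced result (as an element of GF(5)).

3

Multiply in GF(5)[α]: (α + 2)·(α + 1) = α^2 + 3α + 2.
Reduced: α^2 + 3α + 2.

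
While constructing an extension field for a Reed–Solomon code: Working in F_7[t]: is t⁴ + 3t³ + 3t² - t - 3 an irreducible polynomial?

Write g(t) = t⁴ + 3t³ + 3t² - t - 3.
Check for roots in F_7: g(0) = 4; g(1) = 3; g(2) = 5; g(3) = 1; g(4) = 6; g(5) = 3; g(6) = 6.
No roots, so no linear factors.
Degree-2 irreducible divisors: test the 21 monic irreducibles of degree 2 over GF(7).
None of them divide g (all give nonzero remainder).
No irreducible factor of degree ≤ 2 exists, so g is irreducible over GF(7).

Yes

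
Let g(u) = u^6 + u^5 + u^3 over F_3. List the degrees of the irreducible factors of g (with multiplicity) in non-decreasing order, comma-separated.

1, 1, 1, 1, 2

Roots in F_3: g(0) = 0 → root; g(1) = 0 → root; g(2) = 2.
Linear factors from roots: (u), (u - 1).
Complete factorization: g(u) = (u - 1)·(u)^3·(u^2 - u - 1).
Factor degrees with multiplicity: 1 + 1 + 1 + 1 + 2 = 6.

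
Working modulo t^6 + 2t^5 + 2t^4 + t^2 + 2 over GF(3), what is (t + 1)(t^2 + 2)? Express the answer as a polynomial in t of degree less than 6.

Multiply in GF(3)[t]: (t + 1)·(t^2 + 2) = t^3 + t^2 + 2t + 2.
Reduced: t^3 + t^2 + 2t + 2.

t^3 + t^2 + 2t + 2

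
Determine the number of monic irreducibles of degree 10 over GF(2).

By the necklace-counting formula, N_2(10) = (1/10) Σ_{d|10} μ(10/d)·2^d.
Divisors of 10: 1, 2, 5, 10; μ(10/d) for each: 1, -1, -1, 1.
Σ = 2^1 − 2^2 − 2^5 + 2^10 = 990.
N = 990/10 = 99.

99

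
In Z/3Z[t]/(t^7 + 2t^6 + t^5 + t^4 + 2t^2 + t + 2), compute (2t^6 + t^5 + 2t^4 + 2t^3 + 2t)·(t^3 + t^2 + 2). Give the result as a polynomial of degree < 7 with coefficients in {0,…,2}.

Multiply in Z/3Z[t]: (2t^6 + t^5 + 2t^4 + 2t^3 + 2t)·(t^3 + t^2 + 2) = 2t^9 + 2t^6 + t^5 + t.
Reduce using t^7 ≡ t^6 + 2t^5 + 2t^4 + t^2 + 2t + 1 (mod t^7 + 2t^6 + t^5 + t^4 + 2t^2 + t + 2).
Reduced: t^6 + 2t^5 + 2t^4.

t^6 + 2t^5 + 2t^4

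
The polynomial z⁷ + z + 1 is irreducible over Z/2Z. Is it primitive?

Yes

Write f(z) = z⁷ + z + 1.
|GF(2^7)^×| = 2^7 − 1 = 127. Prime factorization: 127 = 127.
f is primitive ⇔ z has order 127 in GF(2)[z]/(f), i.e. z^(127/q) ≠ 1 for each prime q | 127.
z^(1) mod f = z.
None equal 1, so z has full order 127; f is primitive.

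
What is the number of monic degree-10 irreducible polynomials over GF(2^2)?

x^(4^10) − x is the product of all monic irreducibles of degree dividing 10; Möbius inversion gives N = (1/10) Σ μ(10/d)·4^d.
Divisors of 10: 1, 2, 5, 10; μ(10/d) for each: 1, -1, -1, 1.
Σ = 4^1 − 4^2 − 4^5 + 4^10 = 1047540.
N = 1047540/10 = 104754.

104754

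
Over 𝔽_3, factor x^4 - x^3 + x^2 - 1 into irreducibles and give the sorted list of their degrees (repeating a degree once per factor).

Write h(x) = x^4 - x^3 + x^2 - 1.
Roots in 𝔽_3: h(0) = 2; h(1) = 0 → root; h(2) = 2.
Linear factors from roots: (x - 1).
Complete factorization: h(x) = (x - 1)^2·(x^2 + x - 1).
Factor degrees with multiplicity: 1 + 1 + 2 = 4.

1, 1, 2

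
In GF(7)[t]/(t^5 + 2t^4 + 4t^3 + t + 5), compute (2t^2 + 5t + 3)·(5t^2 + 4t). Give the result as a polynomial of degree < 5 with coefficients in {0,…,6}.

3t^4 + 5t^3 + 5t

Multiply in GF(7)[t]: (2t^2 + 5t + 3)·(5t^2 + 4t) = 3t^4 + 5t^3 + 5t.
Reduced: 3t^4 + 5t^3 + 5t.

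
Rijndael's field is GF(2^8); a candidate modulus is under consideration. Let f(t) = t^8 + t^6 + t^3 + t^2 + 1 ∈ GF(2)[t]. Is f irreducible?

Yes

Check for roots in GF(2): f(0) = 1; f(1) = 1.
No roots, so no linear factors.
Monic irreducibles of degree 2 over GF(2): t^2 + t + 1.
None of them divide f (all give nonzero remainder).
Monic irreducibles of degree 3 over GF(2): t^3 + t + 1, t^3 + t^2 + 1.
None of them divide f (all give nonzero remainder).
Monic irreducibles of degree 4 over GF(2): t^4 + t + 1, t^4 + t^3 + 1, t^4 + t^3 + t^2 + t + 1.
None of them divide f (all give nonzero remainder).
No irreducible factor of degree ≤ 4 exists, so f is irreducible over GF(2).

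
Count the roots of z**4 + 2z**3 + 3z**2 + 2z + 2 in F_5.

Write g(z) = z**4 + 2z**3 + 3z**2 + 2z + 2.
Evaluate at each of the 5 elements of F_5:
g(0) = 2; g(1) = 0 → root; g(2) = 0 → root; g(3) = 0 → root; g(4) = 2.
Roots: {1, 2, 3}.

3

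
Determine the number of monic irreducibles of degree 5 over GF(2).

6

Gauss's count: N_{2}(5) = (1/5) Σ_{d|5} μ(5/d)·2^d.
Divisors of 5: 1, 5; μ(5/d) for each: -1, 1.
Σ = − 2^1 + 2^5 = 30.
N = 30/5 = 6.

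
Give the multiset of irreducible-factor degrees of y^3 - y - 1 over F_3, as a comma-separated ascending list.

Write f(y) = y^3 - y - 1.
Roots in F_3: f(0) = 2; f(1) = 2; f(2) = 2.
Complete factorization: f(y) = (y^3 - y - 1).
Factor degrees with multiplicity: 3 = 3.

3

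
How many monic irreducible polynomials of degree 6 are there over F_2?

9

Gauss's count: N_{2}(6) = (1/6) Σ_{d|6} μ(6/d)·2^d.
Divisors of 6: 1, 2, 3, 6; μ(6/d) for each: 1, -1, -1, 1.
Σ = 2^1 − 2^2 − 2^3 + 2^6 = 54.
N = 54/6 = 9.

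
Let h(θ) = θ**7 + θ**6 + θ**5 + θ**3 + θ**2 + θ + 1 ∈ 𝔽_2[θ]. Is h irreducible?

Yes

Check for roots in 𝔽_2: h(0) = 1; h(1) = 1.
No roots, so no linear factors.
Monic irreducibles of degree 2 over GF(2): θ**2 + θ + 1.
None of them divide h (all give nonzero remainder).
Monic irreducibles of degree 3 over GF(2): θ**3 + θ + 1, θ**3 + θ**2 + 1.
None of them divide h (all give nonzero remainder).
No irreducible factor of degree ≤ 3 exists, so h is irreducible over GF(2).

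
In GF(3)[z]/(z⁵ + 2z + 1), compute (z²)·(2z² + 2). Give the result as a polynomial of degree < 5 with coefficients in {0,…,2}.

Multiply in GF(3)[z]: (z²)·(2z² + 2) = 2z⁴ + 2z².
Reduced: 2z⁴ + 2z².

2z^4 + 2z^2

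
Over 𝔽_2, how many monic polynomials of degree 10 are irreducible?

99

The number of monic irreducibles of degree 10 over GF(2) is (1/10)·Σ_{d∣10} μ(10/d) 2^d.
Divisors of 10: 1, 2, 5, 10; μ(10/d) for each: 1, -1, -1, 1.
Σ = 2^1 − 2^2 − 2^5 + 2^10 = 990.
N = 990/10 = 99.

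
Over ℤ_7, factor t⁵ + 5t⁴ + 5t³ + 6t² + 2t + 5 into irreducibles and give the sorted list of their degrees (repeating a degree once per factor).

Write g(t) = t⁵ + 5t⁴ + 5t³ + 6t² + 2t + 5.
Complete factorization: g(t) = (t⁵ + 5t⁴ + 5t³ + 6t² + 2t + 5).
Factor degrees with multiplicity: 5 = 5.

5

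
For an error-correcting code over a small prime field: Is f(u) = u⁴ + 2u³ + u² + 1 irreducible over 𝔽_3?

Check for roots in 𝔽_3: f(0) = 1; f(1) = 2; f(2) = 1.
No roots, so no linear factors.
Monic irreducibles of degree 2 over GF(3): u² + 1, u² + u + 2, u² + 2u + 2.
None of them divide f (all give nonzero remainder).
No irreducible factor of degree ≤ 2 exists, so f is irreducible over GF(3).

Yes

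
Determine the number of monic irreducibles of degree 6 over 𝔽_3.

116

x^(3^6) − x is the product of all monic irreducibles of degree dividing 6; Möbius inversion gives N = (1/6) Σ μ(6/d)·3^d.
Divisors of 6: 1, 2, 3, 6; μ(6/d) for each: 1, -1, -1, 1.
Σ = 3^1 − 3^2 − 3^3 + 3^6 = 696.
N = 696/6 = 116.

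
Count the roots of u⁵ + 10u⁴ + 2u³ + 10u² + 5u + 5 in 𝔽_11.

Write P(u) = u⁵ + 10u⁴ + 2u³ + 10u² + 5u + 5.
Evaluate at each of the 11 elements of 𝔽_11:
P(0) = 5; P(1) = 0 → root; P(2) = 10; P(3) = 7; P(4) = 3; P(5) = 5; P(6) = 3; P(7) = 2; P(8) = 10; P(9) = 4; P(10) = 6.
Roots: {1}.

1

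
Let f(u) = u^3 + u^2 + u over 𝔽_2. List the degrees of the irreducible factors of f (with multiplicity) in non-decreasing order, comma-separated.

Roots in 𝔽_2: f(0) = 0 → root; f(1) = 1.
Linear factors from roots: (u).
Complete factorization: f(u) = (u)·(u^2 + u + 1).
Factor degrees with multiplicity: 1 + 2 = 3.

1, 2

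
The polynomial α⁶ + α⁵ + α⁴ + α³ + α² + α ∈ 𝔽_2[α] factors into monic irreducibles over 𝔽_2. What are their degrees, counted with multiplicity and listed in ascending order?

Write h(α) = α⁶ + α⁵ + α⁴ + α³ + α² + α.
Roots in 𝔽_2: h(0) = 0 → root; h(1) = 0 → root.
Linear factors from roots: (α), (α + 1).
Complete factorization: h(α) = (α)·(α + 1)·(α² + α + 1)^2.
Factor degrees with multiplicity: 1 + 1 + 2 + 2 = 6.

1, 1, 2, 2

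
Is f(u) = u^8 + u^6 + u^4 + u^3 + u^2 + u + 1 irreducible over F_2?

Yes

Check for roots in F_2: f(0) = 1; f(1) = 1.
No roots, so no linear factors.
Monic irreducibles of degree 2 over GF(2): u^2 + u + 1.
None of them divide f (all give nonzero remainder).
Monic irreducibles of degree 3 over GF(2): u^3 + u + 1, u^3 + u^2 + 1.
None of them divide f (all give nonzero remainder).
Monic irreducibles of degree 4 over GF(2): u^4 + u + 1, u^4 + u^3 + 1, u^4 + u^3 + u^2 + u + 1.
None of them divide f (all give nonzero remainder).
No irreducible factor of degree ≤ 4 exists, so f is irreducible over GF(2).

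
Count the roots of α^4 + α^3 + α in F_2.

1

Write h(α) = α^4 + α^3 + α.
Evaluate at each of the 2 elements of F_2:
h(0) = 0 → root; h(1) = 1.
Roots: {0}.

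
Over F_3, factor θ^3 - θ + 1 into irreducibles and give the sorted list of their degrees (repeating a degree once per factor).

Write f(θ) = θ^3 - θ + 1.
Roots in F_3: f(0) = 1; f(1) = 1; f(2) = 1.
Complete factorization: f(θ) = (θ^3 - θ + 1).
Factor degrees with multiplicity: 3 = 3.

3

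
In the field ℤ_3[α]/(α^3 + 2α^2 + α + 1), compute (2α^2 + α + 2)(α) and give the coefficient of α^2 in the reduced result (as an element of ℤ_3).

Multiply in ℤ_3[α]: (2α^2 + α + 2)·(α) = 2α^3 + α^2 + 2α.
Reduce using α^3 ≡ α^2 + 2α + 2 (mod α^3 + 2α^2 + α + 1).
Reduced: 1.

0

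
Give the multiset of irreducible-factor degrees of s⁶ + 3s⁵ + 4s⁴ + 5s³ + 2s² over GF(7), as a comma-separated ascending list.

1, 1, 1, 1, 2

Write f(s) = s⁶ + 3s⁵ + 4s⁴ + 5s³ + 2s².
Linear factors from roots: (s), (s + 2).
Complete factorization: f(s) = (s)^2·(s + 2)^2·(s² + 6s + 4).
Factor degrees with multiplicity: 1 + 1 + 1 + 1 + 2 = 6.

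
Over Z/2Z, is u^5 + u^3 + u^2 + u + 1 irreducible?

Write m(u) = u^5 + u^3 + u^2 + u + 1.
Check for roots in Z/2Z: m(0) = 1; m(1) = 1.
No roots, so no linear factors.
Monic irreducibles of degree 2 over GF(2): u^2 + u + 1.
None of them divide m (all give nonzero remainder).
No irreducible factor of degree ≤ 2 exists, so m is irreducible over GF(2).

Yes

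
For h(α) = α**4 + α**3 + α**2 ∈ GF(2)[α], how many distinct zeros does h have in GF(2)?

Evaluate at each of the 2 elements of GF(2):
h(0) = 0 → root; h(1) = 1.
Roots: {0}.

1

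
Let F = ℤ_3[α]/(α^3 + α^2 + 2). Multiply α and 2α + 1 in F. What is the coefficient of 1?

0

Multiply in ℤ_3[α]: (α)·(2α + 1) = 2α^2 + α.
Reduced: 2α^2 + α.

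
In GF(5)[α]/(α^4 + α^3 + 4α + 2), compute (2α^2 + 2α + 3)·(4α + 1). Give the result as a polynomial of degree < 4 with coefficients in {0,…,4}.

3α^3 + 4α + 3

Multiply in GF(5)[α]: (2α^2 + 2α + 3)·(4α + 1) = 3α^3 + 4α + 3.
Reduced: 3α^3 + 4α + 3.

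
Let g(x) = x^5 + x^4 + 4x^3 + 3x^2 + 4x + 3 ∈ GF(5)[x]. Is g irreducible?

Check for roots in GF(5): g(0) = 3; g(1) = 1; g(2) = 3; g(3) = 4; g(4) = 3.
No roots, so no linear factors.
Degree-2 irreducible divisors: test the 10 monic irreducibles of degree 2 over GF(5).
None of them divide g (all give nonzero remainder).
No irreducible factor of degree ≤ 2 exists, so g is irreducible over GF(5).

Yes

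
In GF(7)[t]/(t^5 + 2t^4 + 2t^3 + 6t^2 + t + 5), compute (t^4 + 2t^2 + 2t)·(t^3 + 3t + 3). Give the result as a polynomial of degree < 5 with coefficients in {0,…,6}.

Multiply in GF(7)[t]: (t^4 + 2t^2 + 2t)·(t^3 + 3t + 3) = t^7 + 5t^5 + 5t^4 + 6t^3 + 5t^2 + 6t.
Reduce using t^5 ≡ 5t^4 + 5t^3 + t^2 + 6t + 2 (mod t^5 + 2t^4 + 2t^3 + 6t^2 + t + 5).
Reduced: 3t^4 + 3t^3 + 2t^2 + 2t.

3t^4 + 3t^3 + 2t^2 + 2t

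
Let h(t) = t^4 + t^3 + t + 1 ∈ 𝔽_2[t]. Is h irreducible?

No

Check for roots in 𝔽_2: h(0) = 1; h(1) = 0 → root.
h(1) = 0, so (t − 1) divides h(t); h is reducible.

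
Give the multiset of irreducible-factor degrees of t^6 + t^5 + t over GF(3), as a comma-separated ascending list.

Write h(t) = t^6 + t^5 + t.
Roots in GF(3): h(0) = 0 → root; h(1) = 0 → root; h(2) = 2.
Linear factors from roots: (t), (t + 2).
Complete factorization: h(t) = (t)·(t + 2)^2·(t^3 + 2t + 1).
Factor degrees with multiplicity: 1 + 1 + 1 + 3 = 6.

1, 1, 1, 3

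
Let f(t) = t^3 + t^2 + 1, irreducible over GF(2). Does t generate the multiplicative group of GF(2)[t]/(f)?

Yes

|GF(2^3)^×| = 2^3 − 1 = 7. Prime factorization: 7 = 7.
f is primitive ⇔ t has order 7 in GF(2)[t]/(f), i.e. t^(7/q) ≠ 1 for each prime q | 7.
t^(1) mod f = t.
None equal 1, so t has full order 7; f is primitive.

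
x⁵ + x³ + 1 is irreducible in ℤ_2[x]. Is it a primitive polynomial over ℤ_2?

Write f(x) = x⁵ + x³ + 1.
|GF(2^5)^×| = 2^5 − 1 = 31. Prime factorization: 31 = 31.
f is primitive ⇔ x has order 31 in GF(2)[x]/(f), i.e. x^(31/q) ≠ 1 for each prime q | 31.
x^(1) mod f = x.
None equal 1, so x has full order 31; f is primitive.

Yes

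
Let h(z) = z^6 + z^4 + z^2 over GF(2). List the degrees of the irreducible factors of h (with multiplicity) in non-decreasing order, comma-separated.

1, 1, 2, 2

Roots in GF(2): h(0) = 0 → root; h(1) = 1.
Linear factors from roots: (z).
Complete factorization: h(z) = (z)^2·(z^2 + z + 1)^2.
Factor degrees with multiplicity: 1 + 1 + 2 + 2 = 6.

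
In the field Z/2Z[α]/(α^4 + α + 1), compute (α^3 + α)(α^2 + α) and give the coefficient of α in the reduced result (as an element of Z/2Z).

0

Multiply in Z/2Z[α]: (α^3 + α)·(α^2 + α) = α^5 + α^4 + α^3 + α^2.
Reduce using α^4 ≡ α + 1 (mod α^4 + α + 1).
Reduced: α^3 + 1.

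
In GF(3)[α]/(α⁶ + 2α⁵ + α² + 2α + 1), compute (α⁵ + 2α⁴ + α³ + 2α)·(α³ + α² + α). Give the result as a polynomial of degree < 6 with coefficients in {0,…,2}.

Multiply in GF(3)[α]: (α⁵ + 2α⁴ + α³ + 2α)·(α³ + α² + α) = α⁸ + α⁶ + 2α³ + 2α².
Reduce using α⁶ ≡ α⁵ + 2α² + α + 2 (mod α⁶ + 2α⁵ + α² + 2α + 1).
Reduced: 2α⁵ + 2α⁴ + 2α³ + α + 1.

2α^5 + 2α^4 + 2α^3 + α + 1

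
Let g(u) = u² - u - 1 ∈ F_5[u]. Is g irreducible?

Check for roots in F_5: g(0) = 4; g(1) = 4; g(2) = 1; g(3) = 0 → root; g(4) = 1.
g(3) = 0, so (u − 3) divides g(u); g is reducible.

No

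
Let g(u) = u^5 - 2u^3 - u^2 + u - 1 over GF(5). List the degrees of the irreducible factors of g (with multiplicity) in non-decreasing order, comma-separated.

5

Roots in GF(5): g(0) = 4; g(1) = 3; g(2) = 3; g(3) = 2; g(4) = 3.
Complete factorization: g(u) = (u^5 - 2u^3 - u^2 + u - 1).
Factor degrees with multiplicity: 5 = 5.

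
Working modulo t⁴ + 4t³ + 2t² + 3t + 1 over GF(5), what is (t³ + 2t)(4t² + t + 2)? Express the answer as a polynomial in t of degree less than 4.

2t^3

Multiply in GF(5)[t]: (t³ + 2t)·(4t² + t + 2) = 4t⁵ + t⁴ + 2t² + 4t.
Reduce using t⁴ ≡ t³ + 3t² + 2t + 4 (mod t⁴ + 4t³ + 2t² + 3t + 1).
Reduced: 2t³.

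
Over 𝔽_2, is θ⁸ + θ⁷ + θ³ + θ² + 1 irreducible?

Yes

Write P(θ) = θ⁸ + θ⁷ + θ³ + θ² + 1.
Check for roots in 𝔽_2: P(0) = 1; P(1) = 1.
No roots, so no linear factors.
Monic irreducibles of degree 2 over GF(2): θ² + θ + 1.
None of them divide P (all give nonzero remainder).
Monic irreducibles of degree 3 over GF(2): θ³ + θ + 1, θ³ + θ² + 1.
None of them divide P (all give nonzero remainder).
Monic irreducibles of degree 4 over GF(2): θ⁴ + θ + 1, θ⁴ + θ³ + 1, θ⁴ + θ³ + θ² + θ + 1.
None of them divide P (all give nonzero remainder).
No irreducible factor of degree ≤ 4 exists, so P is irreducible over GF(2).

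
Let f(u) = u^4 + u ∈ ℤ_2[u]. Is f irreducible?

No

Check for roots in ℤ_2: f(0) = 0 → root; f(1) = 0 → root.
f(0) = 0, so (u) divides f(u); f is reducible.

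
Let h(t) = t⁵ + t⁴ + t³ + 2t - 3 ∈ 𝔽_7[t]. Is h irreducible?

Yes

Check for roots in 𝔽_7: h(0) = 4; h(1) = 2; h(2) = 1; h(3) = 4; h(4) = 5; h(5) = 4; h(6) = 1.
No roots, so no linear factors.
Degree-2 irreducible divisors: test the 21 monic irreducibles of degree 2 over GF(7).
None of them divide h (all give nonzero remainder).
No irreducible factor of degree ≤ 2 exists, so h is irreducible over GF(7).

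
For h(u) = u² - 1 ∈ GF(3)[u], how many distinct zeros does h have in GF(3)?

Evaluate at each of the 3 elements of GF(3):
h(0) = 2; h(1) = 0 → root; h(2) = 0 → root.
Roots: {1, 2}.

2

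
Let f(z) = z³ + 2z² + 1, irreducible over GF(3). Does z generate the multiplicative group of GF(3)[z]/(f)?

Yes

|GF(3^3)^×| = 3^3 − 1 = 26. Prime factorization: 26 = 2·13.
f is primitive ⇔ z has order 26 in GF(3)[z]/(f), i.e. z^(26/q) ≠ 1 for each prime q | 26.
z^(13) mod f = 2.
z^(2) mod f = z².
None equal 1, so z has full order 26; f is primitive.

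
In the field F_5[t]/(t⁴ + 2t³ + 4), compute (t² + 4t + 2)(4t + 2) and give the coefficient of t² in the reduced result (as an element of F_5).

Multiply in F_5[t]: (t² + 4t + 2)·(4t + 2) = 4t³ + 3t² + t + 4.
Reduced: 4t³ + 3t² + t + 4.

3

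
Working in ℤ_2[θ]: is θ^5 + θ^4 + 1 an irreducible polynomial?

No

Write f(θ) = θ^5 + θ^4 + 1.
Check for roots in ℤ_2: f(0) = 1; f(1) = 1.
No roots, so no linear factors.
Monic irreducibles of degree 2 over GF(2): θ^2 + θ + 1.
θ^2 + θ + 1 divides f: f(θ) = (θ^2 + θ + 1)·(θ^3 + θ + 1).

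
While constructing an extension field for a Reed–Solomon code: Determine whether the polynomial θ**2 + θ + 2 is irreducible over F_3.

Write g(θ) = θ**2 + θ + 2.
Check for roots in F_3: g(0) = 2; g(1) = 1; g(2) = 2.
No roots. A degree-2 polynomial over a field with no linear factor is irreducible.

Yes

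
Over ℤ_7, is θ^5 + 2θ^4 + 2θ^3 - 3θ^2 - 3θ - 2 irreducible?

Write f(θ) = θ^5 + 2θ^4 + 2θ^3 - 3θ^2 - 3θ - 2.
Check for roots in ℤ_7: f(0) = 5; f(1) = 4; f(2) = 4; f(3) = 1; f(4) = 6; f(5) = 4; f(6) = 4.
No roots, so no linear factors.
Degree-2 irreducible divisors: test the 21 monic irreducibles of degree 2 over GF(7).
None of them divide f (all give nonzero remainder).
No irreducible factor of degree ≤ 2 exists, so f is irreducible over GF(7).

Yes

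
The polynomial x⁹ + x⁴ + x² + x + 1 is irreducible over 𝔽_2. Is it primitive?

Write f(x) = x⁹ + x⁴ + x² + x + 1.
|GF(2^9)^×| = 2^9 − 1 = 511. Prime factorization: 511 = 7·73.
f is primitive ⇔ x has order 511 in GF(2)[x]/(f), i.e. x^(511/q) ≠ 1 for each prime q | 511.
x^(73) mod f = 1
x^(7) mod f = x⁷.
Since x^(73) = 1, the order of x divides 73 < 511; not primitive.

No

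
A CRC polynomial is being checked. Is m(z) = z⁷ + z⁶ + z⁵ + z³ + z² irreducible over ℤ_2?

Check for roots in ℤ_2: m(0) = 0 → root; m(1) = 1.
m(0) = 0, so (z) divides m(z); m is reducible.

No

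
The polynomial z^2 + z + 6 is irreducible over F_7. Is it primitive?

No

Write f(z) = z^2 + z + 6.
|GF(7^2)^×| = 7^2 − 1 = 48. Prime factorization: 48 = 2^4·3.
f is primitive ⇔ z has order 48 in GF(7)[z]/(f), i.e. z^(48/q) ≠ 1 for each prime q | 48.
z^(24) mod f = 6.
z^(16) mod f = 1
Since z^(16) = 1, the order of z divides 16 < 48; not primitive.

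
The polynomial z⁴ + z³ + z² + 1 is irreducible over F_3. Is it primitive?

Write f(z) = z⁴ + z³ + z² + 1.
|GF(3^4)^×| = 3^4 − 1 = 80. Prime factorization: 80 = 2^4·5.
f is primitive ⇔ z has order 80 in GF(3)[z]/(f), i.e. z^(80/q) ≠ 1 for each prime q | 80.
z^(40) mod f = 1
z^(16) mod f = 2z³ + z² + z.
Since z^(40) = 1, the order of z divides 40 < 80; not primitive.

No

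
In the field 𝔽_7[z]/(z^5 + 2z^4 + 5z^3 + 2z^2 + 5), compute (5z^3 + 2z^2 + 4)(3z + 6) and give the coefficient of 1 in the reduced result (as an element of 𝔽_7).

3

Multiply in 𝔽_7[z]: (5z^3 + 2z^2 + 4)·(3z + 6) = z^4 + z^3 + 5z^2 + 5z + 3.
Reduced: z^4 + z^3 + 5z^2 + 5z + 3.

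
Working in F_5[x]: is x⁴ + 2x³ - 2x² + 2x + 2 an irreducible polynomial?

No

Write m(x) = x⁴ + 2x³ - 2x² + 2x + 2.
Check for roots in F_5: m(0) = 2; m(1) = 0 → root; m(2) = 0 → root; m(3) = 0 → root; m(4) = 2.
m(1) = 0, so (x − 1) divides m(x); m is reducible.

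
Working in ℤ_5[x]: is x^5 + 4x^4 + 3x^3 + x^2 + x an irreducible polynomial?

No

Write m(x) = x^5 + 4x^4 + 3x^3 + x^2 + x.
Check for roots in ℤ_5: m(0) = 0 → root; m(1) = 0 → root; m(2) = 1; m(3) = 0 → root; m(4) = 0 → root.
m(0) = 0, so (x) divides m(x); m is reducible.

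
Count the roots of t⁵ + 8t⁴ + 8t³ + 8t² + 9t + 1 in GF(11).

Write g(t) = t⁵ + 8t⁴ + 8t³ + 8t² + 9t + 1.
Evaluate at each of the 11 elements of GF(11):
g(0) = 1; g(1) = 2; g(2) = 0 → root; g(3) = 8; g(4) = 9; g(5) = 10; g(6) = 8; g(7) = 0 → root; g(8) = 4; g(9) = 3; g(10) = 10.
Roots: {2, 7}.

2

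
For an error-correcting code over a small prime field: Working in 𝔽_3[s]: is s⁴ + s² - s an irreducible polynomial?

No

Write f(s) = s⁴ + s² - s.
Check for roots in 𝔽_3: f(0) = 0 → root; f(1) = 1; f(2) = 0 → root.
f(0) = 0, so (s) divides f(s); f is reducible.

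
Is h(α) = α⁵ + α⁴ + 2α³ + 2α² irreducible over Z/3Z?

Check for roots in Z/3Z: h(0) = 0 → root; h(1) = 0 → root; h(2) = 0 → root.
h(0) = 0, so (α) divides h(α); h is reducible.

No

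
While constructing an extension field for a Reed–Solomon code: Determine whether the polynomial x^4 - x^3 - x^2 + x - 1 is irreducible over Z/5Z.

Write f(x) = x^4 - x^3 - x^2 + x - 1.
Check for roots in Z/5Z: f(0) = 4; f(1) = 4; f(2) = 0 → root; f(3) = 2; f(4) = 4.
f(2) = 0, so (x − 2) divides f(x); f is reducible.

No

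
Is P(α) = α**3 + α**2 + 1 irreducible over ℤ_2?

Yes

Check for roots in ℤ_2: P(0) = 1; P(1) = 1.
No roots. A degree-3 polynomial over a field with no linear factor is irreducible.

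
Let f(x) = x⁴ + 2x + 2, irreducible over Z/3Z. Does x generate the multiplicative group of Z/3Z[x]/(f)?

Yes

|GF(3^4)^×| = 3^4 − 1 = 80. Prime factorization: 80 = 2^4·5.
f is primitive ⇔ x has order 80 in GF(3)[x]/(f), i.e. x^(80/q) ≠ 1 for each prime q | 80.
x^(40) mod f = 2.
x^(16) mod f = x³ + 2x + 2.
None equal 1, so x has full order 80; f is primitive.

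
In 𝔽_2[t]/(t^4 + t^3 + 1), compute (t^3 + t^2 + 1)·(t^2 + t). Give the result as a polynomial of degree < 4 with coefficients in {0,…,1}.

Multiply in 𝔽_2[t]: (t^3 + t^2 + 1)·(t^2 + t) = t^5 + t^3 + t^2 + t.
Reduce using t^4 ≡ t^3 + 1 (mod t^4 + t^3 + 1).
Reduced: t^2 + 1.

t^2 + 1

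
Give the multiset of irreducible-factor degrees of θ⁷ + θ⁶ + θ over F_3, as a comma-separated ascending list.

1, 1, 2, 3

Write g(θ) = θ⁷ + θ⁶ + θ.
Roots in F_3: g(0) = 0 → root; g(1) = 0 → root; g(2) = 2.
Linear factors from roots: (θ), (θ + 2).
Complete factorization: g(θ) = (θ)·(θ + 2)·(θ² + θ + 2)·(θ³ + θ² + 2θ + 1).
Factor degrees with multiplicity: 1 + 1 + 2 + 3 = 7.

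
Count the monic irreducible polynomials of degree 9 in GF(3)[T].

2184

By the necklace-counting formula, N_3(9) = (1/9) Σ_{d|9} μ(9/d)·3^d.
Divisors of 9: 1, 3, 9; μ(9/d) for each: 0, -1, 1.
Σ = − 3^3 + 3^9 = 19656.
N = 19656/9 = 2184.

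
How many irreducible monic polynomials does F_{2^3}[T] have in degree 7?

299592

x^(8^7) − x is the product of all monic irreducibles of degree dividing 7; Möbius inversion gives N = (1/7) Σ μ(7/d)·8^d.
Divisors of 7: 1, 7; μ(7/d) for each: -1, 1.
Σ = − 8^1 + 8^7 = 2097144.
N = 2097144/7 = 299592.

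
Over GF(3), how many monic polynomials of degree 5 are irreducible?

Gauss's count: N_{3}(5) = (1/5) Σ_{d|5} μ(5/d)·3^d.
Divisors of 5: 1, 5; μ(5/d) for each: -1, 1.
Σ = − 3^1 + 3^5 = 240.
N = 240/5 = 48.

48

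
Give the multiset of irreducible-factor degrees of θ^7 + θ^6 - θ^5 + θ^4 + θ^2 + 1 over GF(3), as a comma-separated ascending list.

7

Write h(θ) = θ^7 + θ^6 - θ^5 + θ^4 + θ^2 + 1.
Roots in GF(3): h(0) = 1; h(1) = 1; h(2) = 1.
Complete factorization: h(θ) = (θ^7 + θ^6 - θ^5 + θ^4 + θ^2 + 1).
Factor degrees with multiplicity: 7 = 7.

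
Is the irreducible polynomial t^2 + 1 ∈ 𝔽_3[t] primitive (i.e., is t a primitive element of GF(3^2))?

Write f(t) = t^2 + 1.
|GF(3^2)^×| = 3^2 − 1 = 8. Prime factorization: 8 = 2^3.
f is primitive ⇔ t has order 8 in GF(3)[t]/(f), i.e. t^(8/q) ≠ 1 for each prime q | 8.
t^(4) mod f = 1
Since t^(4) = 1, the order of t divides 4 < 8; not primitive.

No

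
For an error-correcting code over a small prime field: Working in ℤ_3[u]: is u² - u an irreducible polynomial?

Write g(u) = u² - u.
Check for roots in ℤ_3: g(0) = 0 → root; g(1) = 0 → root; g(2) = 2.
g(0) = 0, so (u) divides g(u); g is reducible.

No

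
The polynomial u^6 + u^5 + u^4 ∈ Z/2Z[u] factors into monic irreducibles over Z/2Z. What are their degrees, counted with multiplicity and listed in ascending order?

Write h(u) = u^6 + u^5 + u^4.
Roots in Z/2Z: h(0) = 0 → root; h(1) = 1.
Linear factors from roots: (u).
Complete factorization: h(u) = (u)^4·(u^2 + u + 1).
Factor degrees with multiplicity: 1 + 1 + 1 + 1 + 2 = 6.

1, 1, 1, 1, 2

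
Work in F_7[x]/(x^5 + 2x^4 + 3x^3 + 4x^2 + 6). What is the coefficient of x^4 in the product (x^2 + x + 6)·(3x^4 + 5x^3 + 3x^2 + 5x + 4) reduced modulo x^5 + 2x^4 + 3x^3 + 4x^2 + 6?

Multiply in F_7[x]: (x^2 + x + 6)·(3x^4 + 5x^3 + 3x^2 + 5x + 4) = 3x^6 + x^5 + 5x^4 + 3x^3 + 6x^2 + 6x + 3.
Reduce using x^5 ≡ 5x^4 + 4x^3 + 3x^2 + 1 (mod x^5 + 2x^4 + 3x^3 + 4x^2 + 6).
Reduced: 6x^4 + 6x^3 + 5x^2 + 2x + 5.

6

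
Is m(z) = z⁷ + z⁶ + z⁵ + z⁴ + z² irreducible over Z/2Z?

Check for roots in Z/2Z: m(0) = 0 → root; m(1) = 1.
m(0) = 0, so (z) divides m(z); m is reducible.

No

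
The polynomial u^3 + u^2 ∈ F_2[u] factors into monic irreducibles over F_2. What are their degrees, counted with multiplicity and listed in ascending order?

Write f(u) = u^3 + u^2.
Roots in F_2: f(0) = 0 → root; f(1) = 0 → root.
Linear factors from roots: (u), (u + 1).
Complete factorization: f(u) = (u + 1)·(u)^2.
Factor degrees with multiplicity: 1 + 1 + 1 = 3.

1, 1, 1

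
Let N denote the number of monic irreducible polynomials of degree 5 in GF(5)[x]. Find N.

624

The number of monic irreducibles of degree 5 over GF(5) is (1/5)·Σ_{d∣5} μ(5/d) 5^d.
Divisors of 5: 1, 5; μ(5/d) for each: -1, 1.
Σ = − 5^1 + 5^5 = 3120.
N = 3120/5 = 624.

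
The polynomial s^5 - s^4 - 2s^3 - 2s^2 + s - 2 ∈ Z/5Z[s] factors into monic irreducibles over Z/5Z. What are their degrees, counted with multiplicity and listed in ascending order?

1, 1, 3

Write h(s) = s^5 - s^4 - 2s^3 - 2s^2 + s - 2.
Roots in Z/5Z: h(0) = 3; h(1) = 0 → root; h(2) = 2; h(3) = 1; h(4) = 0 → root.
Linear factors from roots: (s - 1), (s + 1).
Complete factorization: h(s) = (s + 1)·(s - 1)·(s^3 - s^2 - s + 2).
Factor degrees with multiplicity: 1 + 1 + 3 = 5.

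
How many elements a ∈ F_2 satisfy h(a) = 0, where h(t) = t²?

Evaluate at each of the 2 elements of F_2:
h(0) = 0 → root; h(1) = 1.
Roots: {0}.

1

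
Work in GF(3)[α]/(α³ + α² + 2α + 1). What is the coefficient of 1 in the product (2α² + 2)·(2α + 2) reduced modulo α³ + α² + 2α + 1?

Multiply in GF(3)[α]: (2α² + 2)·(2α + 2) = α³ + α² + α + 1.
Reduce using α³ ≡ 2α² + α + 2 (mod α³ + α² + 2α + 1).
Reduced: 2α.

0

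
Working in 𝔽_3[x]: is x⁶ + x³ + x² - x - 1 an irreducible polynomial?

Write f(x) = x⁶ + x³ + x² - x - 1.
Check for roots in 𝔽_3: f(0) = 2; f(1) = 1; f(2) = 1.
No roots, so no linear factors.
Monic irreducibles of degree 2 over GF(3): x² + 1, x² + x - 1, x² - x - 1.
None of them divide f (all give nonzero remainder).
Degree-3 irreducible divisors: test the 8 monic irreducibles of degree 3 over GF(3).
None of them divide f (all give nonzero remainder).
No irreducible factor of degree ≤ 3 exists, so f is irreducible over GF(3).

Yes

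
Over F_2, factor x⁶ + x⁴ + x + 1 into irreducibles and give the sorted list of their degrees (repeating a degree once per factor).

1, 2, 3

Write g(x) = x⁶ + x⁴ + x + 1.
Roots in F_2: g(0) = 1; g(1) = 0 → root.
Linear factors from roots: (x + 1).
Complete factorization: g(x) = (x + 1)·(x² + x + 1)·(x³ + x + 1).
Factor degrees with multiplicity: 1 + 2 + 3 = 6.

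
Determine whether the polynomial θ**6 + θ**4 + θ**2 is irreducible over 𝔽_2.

Write P(θ) = θ**6 + θ**4 + θ**2.
Check for roots in 𝔽_2: P(0) = 0 → root; P(1) = 1.
P(0) = 0, so (θ) divides P(θ); P is reducible.

No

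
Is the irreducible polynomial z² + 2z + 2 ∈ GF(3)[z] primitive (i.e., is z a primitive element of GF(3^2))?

Yes

Write f(z) = z² + 2z + 2.
|GF(3^2)^×| = 3^2 − 1 = 8. Prime factorization: 8 = 2^3.
f is primitive ⇔ z has order 8 in GF(3)[z]/(f), i.e. z^(8/q) ≠ 1 for each prime q | 8.
z^(4) mod f = 2.
None equal 1, so z has full order 8; f is primitive.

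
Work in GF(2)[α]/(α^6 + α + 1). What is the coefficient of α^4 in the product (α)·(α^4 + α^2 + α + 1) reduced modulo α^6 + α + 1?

0

Multiply in GF(2)[α]: (α)·(α^4 + α^2 + α + 1) = α^5 + α^3 + α^2 + α.
Reduced: α^5 + α^3 + α^2 + α.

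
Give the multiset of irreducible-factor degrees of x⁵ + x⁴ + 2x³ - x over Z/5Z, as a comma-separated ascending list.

Write g(x) = x⁵ + x⁴ + 2x³ - x.
Roots in Z/5Z: g(0) = 0 → root; g(1) = 3; g(2) = 2; g(3) = 0 → root; g(4) = 4.
Linear factors from roots: (x), (x + 2).
Complete factorization: g(x) = (x)·(x + 2)·(x³ - x² - x + 2).
Factor degrees with multiplicity: 1 + 1 + 3 = 5.

1, 1, 3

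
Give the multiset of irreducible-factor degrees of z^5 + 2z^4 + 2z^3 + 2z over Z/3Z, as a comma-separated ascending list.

Write f(z) = z^5 + 2z^4 + 2z^3 + 2z.
Roots in Z/3Z: f(0) = 0 → root; f(1) = 1; f(2) = 0 → root.
Linear factors from roots: (z), (z + 1).
Complete factorization: f(z) = (z)·(z + 1)·(z^3 + z^2 + z + 2).
Factor degrees with multiplicity: 1 + 1 + 3 = 5.

1, 1, 3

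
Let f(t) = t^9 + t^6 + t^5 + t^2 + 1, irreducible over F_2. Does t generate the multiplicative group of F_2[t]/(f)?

|GF(2^9)^×| = 2^9 − 1 = 511. Prime factorization: 511 = 7·73.
f is primitive ⇔ t has order 511 in GF(2)[t]/(f), i.e. t^(511/q) ≠ 1 for each prime q | 511.
t^(73) mod f = 1
t^(7) mod f = t^7.
Since t^(73) = 1, the order of t divides 73 < 511; not primitive.

No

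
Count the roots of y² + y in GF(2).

Write h(y) = y² + y.
Evaluate at each of the 2 elements of GF(2):
h(0) = 0 → root; h(1) = 0 → root.
Roots: {0, 1}.

2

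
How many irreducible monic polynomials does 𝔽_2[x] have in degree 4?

3

x^(2^4) − x is the product of all monic irreducibles of degree dividing 4; Möbius inversion gives N = (1/4) Σ μ(4/d)·2^d.
Divisors of 4: 1, 2, 4; μ(4/d) for each: 0, -1, 1.
Σ = − 2^2 + 2^4 = 12.
N = 12/4 = 3.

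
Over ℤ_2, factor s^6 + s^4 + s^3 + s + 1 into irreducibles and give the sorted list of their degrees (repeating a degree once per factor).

6

Write g(s) = s^6 + s^4 + s^3 + s + 1.
Roots in ℤ_2: g(0) = 1; g(1) = 1.
Complete factorization: g(s) = (s^6 + s^4 + s^3 + s + 1).
Factor degrees with multiplicity: 6 = 6.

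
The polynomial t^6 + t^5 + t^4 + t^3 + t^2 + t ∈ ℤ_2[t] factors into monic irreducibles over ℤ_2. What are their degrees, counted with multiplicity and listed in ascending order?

Write g(t) = t^6 + t^5 + t^4 + t^3 + t^2 + t.
Roots in ℤ_2: g(0) = 0 → root; g(1) = 0 → root.
Linear factors from roots: (t), (t + 1).
Complete factorization: g(t) = (t)·(t + 1)·(t^2 + t + 1)^2.
Factor degrees with multiplicity: 1 + 1 + 2 + 2 = 6.

1, 1, 2, 2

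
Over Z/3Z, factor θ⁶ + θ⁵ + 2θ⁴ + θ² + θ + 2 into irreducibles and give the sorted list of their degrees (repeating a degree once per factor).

2, 2, 2

Write g(θ) = θ⁶ + θ⁵ + 2θ⁴ + θ² + θ + 2.
Roots in Z/3Z: g(0) = 2; g(1) = 2; g(2) = 1.
Complete factorization: g(θ) = (θ² + 2θ + 2)·(θ² + θ + 2)^2.
Factor degrees with multiplicity: 2 + 2 + 2 = 6.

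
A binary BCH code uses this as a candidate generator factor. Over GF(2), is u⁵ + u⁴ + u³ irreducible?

No

Write P(u) = u⁵ + u⁴ + u³.
Check for roots in GF(2): P(0) = 0 → root; P(1) = 1.
P(0) = 0, so (u) divides P(u); P is reducible.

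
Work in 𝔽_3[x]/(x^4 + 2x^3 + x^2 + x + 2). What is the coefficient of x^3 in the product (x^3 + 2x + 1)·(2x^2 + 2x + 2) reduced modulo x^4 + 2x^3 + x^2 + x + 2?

2

Multiply in 𝔽_3[x]: (x^3 + 2x + 1)·(2x^2 + 2x + 2) = 2x^5 + 2x^4 + 2.
Reduce using x^4 ≡ x^3 + 2x^2 + 2x + 1 (mod x^4 + 2x^3 + x^2 + x + 2).
Reduced: 2x^3 + x.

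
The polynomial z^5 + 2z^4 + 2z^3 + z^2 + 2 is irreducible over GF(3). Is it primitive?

Write f(z) = z^5 + 2z^4 + 2z^3 + z^2 + 2.
|GF(3^5)^×| = 3^5 − 1 = 242. Prime factorization: 242 = 2·11^2.
f is primitive ⇔ z has order 242 in GF(3)[z]/(f), i.e. z^(242/q) ≠ 1 for each prime q | 242.
z^(121) mod f = 1
z^(22) mod f = z^4 + z + 1.
Since z^(121) = 1, the order of z divides 121 < 242; not primitive.

No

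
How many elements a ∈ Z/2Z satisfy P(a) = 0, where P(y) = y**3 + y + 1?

Evaluate at each of the 2 elements of Z/2Z:
P(0) = 1; P(1) = 1.
No element is a root.

0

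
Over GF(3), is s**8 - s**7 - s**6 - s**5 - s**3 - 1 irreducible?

Yes

Write h(s) = s**8 - s**7 - s**6 - s**5 - s**3 - 1.
Check for roots in GF(3): h(0) = 2; h(1) = 2; h(2) = 2.
No roots, so no linear factors.
Monic irreducibles of degree 2 over GF(3): s**2 + 1, s**2 + s - 1, s**2 - s - 1.
None of them divide h (all give nonzero remainder).
Degree-3 irreducible divisors: test the 8 monic irreducibles of degree 3 over GF(3).
None of them divide h (all give nonzero remainder).
Degree-4 irreducible divisors: test the 18 monic irreducibles of degree 4 over GF(3).
None of them divide h (all give nonzero remainder).
No irreducible factor of degree ≤ 4 exists, so h is irreducible over GF(3).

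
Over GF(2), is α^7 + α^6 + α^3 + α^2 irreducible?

No

Write m(α) = α^7 + α^6 + α^3 + α^2.
Check for roots in GF(2): m(0) = 0 → root; m(1) = 0 → root.
m(0) = 0, so (α) divides m(α); m is reducible.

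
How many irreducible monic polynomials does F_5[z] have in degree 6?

2580

x^(5^6) − x is the product of all monic irreducibles of degree dividing 6; Möbius inversion gives N = (1/6) Σ μ(6/d)·5^d.
Divisors of 6: 1, 2, 3, 6; μ(6/d) for each: 1, -1, -1, 1.
Σ = 5^1 − 5^2 − 5^3 + 5^6 = 15480.
N = 15480/6 = 2580.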